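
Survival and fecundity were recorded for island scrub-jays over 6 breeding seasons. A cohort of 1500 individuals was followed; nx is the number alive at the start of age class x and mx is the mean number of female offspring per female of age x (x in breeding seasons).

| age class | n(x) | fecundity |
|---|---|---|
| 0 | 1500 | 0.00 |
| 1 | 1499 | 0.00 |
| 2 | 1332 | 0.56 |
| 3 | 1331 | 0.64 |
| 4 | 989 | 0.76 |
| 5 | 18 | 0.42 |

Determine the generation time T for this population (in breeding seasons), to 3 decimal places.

3.009

lx = nx/n0 = nx/1500: 1, 0.99933…, 0.888, 0.88733…, 0.65933…, 0.012
lx·mx: 0, 0, 0.49728, 0.567893…, 0.501093…, 0.00504 → R0 = 1.571307…
x·lx·mx: 0, 0, 0.99456, 1.70368…, 2.004373…, 0.0252 → Σ = 4.727813…
T = 4.727813… / 1.571307… = 3.008842… → 3.009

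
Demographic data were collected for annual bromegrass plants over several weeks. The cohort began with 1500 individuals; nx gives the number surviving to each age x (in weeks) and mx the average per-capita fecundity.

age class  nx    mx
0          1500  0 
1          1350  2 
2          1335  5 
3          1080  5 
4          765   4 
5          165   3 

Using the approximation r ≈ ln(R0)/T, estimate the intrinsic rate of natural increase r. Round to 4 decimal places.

0.9769

lx = nx/n0 = nx/1500: 1, 0.9, 0.89, 0.72, 0.51, 0.11
R0 = Σ lx·mx = 0 + 1.8 + 4.45 + 3.6 + 2.04 + 0.33 = 12.22
Σ x·lx·mx = 31.31; T = 31.31/12.22 = 2.56219…
r ≈ ln(R0)/T = ln(12.22)/2.56219… = 0.976926… → 0.9769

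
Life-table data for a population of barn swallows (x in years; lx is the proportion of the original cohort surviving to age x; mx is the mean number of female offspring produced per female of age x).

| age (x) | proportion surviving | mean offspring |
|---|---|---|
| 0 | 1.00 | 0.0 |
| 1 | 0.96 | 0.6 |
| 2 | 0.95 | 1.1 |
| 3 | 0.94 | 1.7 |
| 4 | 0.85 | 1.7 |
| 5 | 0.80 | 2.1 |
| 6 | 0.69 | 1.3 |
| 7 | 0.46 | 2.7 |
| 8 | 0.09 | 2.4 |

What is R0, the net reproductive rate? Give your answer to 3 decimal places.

8.699

lx·mx by age: 0, 0.576, 1.045, 1.598, 1.445, 1.68, 0.897, 1.242, 0.216
R0 = Σ lx·mx = 8.699 → 8.699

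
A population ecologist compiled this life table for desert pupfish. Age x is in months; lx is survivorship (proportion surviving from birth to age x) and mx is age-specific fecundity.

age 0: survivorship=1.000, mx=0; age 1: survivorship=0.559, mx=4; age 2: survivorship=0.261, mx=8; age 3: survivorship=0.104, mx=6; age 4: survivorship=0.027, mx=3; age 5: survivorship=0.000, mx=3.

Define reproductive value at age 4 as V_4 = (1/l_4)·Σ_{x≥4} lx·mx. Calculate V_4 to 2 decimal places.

3.00

lx·mx for x ≥ 4: 0.081, 0 → sum = 0.081
V_4 = 0.081 / l_4 = 0.081 / 0.027 = 3 → 3.00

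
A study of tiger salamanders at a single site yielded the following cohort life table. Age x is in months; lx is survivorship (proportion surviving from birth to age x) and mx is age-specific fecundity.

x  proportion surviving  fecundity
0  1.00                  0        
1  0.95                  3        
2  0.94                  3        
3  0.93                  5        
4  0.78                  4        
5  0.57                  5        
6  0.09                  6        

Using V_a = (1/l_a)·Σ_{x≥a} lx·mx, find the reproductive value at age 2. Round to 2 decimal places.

14.87

lx·mx for x ≥ 2: 2.82, 4.65, 3.12, 2.85, 0.54 → sum = 13.98
V_2 = 13.98 / l_2 = 13.98 / 0.94 = 14.87234… → 14.87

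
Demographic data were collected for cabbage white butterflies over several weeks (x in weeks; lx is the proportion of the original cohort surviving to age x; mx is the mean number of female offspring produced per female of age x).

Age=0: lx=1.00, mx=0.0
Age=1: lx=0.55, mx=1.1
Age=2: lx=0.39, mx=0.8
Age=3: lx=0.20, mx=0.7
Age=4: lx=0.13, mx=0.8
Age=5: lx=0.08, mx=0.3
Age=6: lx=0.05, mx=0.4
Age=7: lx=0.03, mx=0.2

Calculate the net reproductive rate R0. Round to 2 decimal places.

lx·mx by age: 0, 0.605, 0.312, 0.14, 0.104, 0.024, 0.02, 0.006
R0 = Σ lx·mx = 1.211 → 1.21

1.21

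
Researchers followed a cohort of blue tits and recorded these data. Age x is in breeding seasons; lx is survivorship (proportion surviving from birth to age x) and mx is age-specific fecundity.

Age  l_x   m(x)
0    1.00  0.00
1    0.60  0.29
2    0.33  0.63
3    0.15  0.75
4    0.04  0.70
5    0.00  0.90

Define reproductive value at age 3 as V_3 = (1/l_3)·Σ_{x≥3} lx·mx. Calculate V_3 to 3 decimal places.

lx·mx for x ≥ 3: 0.1125, 0.028, 0 → sum = 0.1405
V_3 = 0.1405 / l_3 = 0.1405 / 0.15 = 0.936667… → 0.937

0.937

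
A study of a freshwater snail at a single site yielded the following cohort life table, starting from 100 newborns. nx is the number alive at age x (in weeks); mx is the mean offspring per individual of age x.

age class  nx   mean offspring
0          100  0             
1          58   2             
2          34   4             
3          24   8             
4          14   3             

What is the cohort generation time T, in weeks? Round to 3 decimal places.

lx = nx/n0 = nx/100: 1, 0.58, 0.34, 0.24, 0.14
lx·mx: 0, 1.16, 1.36, 1.92, 0.42 → R0 = 4.86
x·lx·mx: 0, 1.16, 2.72, 5.76, 1.68 → Σ = 11.32
T = 11.32 / 4.86 = 2.329218… → 2.329

2.329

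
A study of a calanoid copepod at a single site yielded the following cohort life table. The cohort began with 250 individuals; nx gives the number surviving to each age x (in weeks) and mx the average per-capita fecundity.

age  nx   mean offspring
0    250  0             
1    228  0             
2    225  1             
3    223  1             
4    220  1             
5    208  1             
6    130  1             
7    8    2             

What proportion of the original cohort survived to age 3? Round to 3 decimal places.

l_3 = n_3/n_0 = 223/250 = 0.892 → 0.892

0.892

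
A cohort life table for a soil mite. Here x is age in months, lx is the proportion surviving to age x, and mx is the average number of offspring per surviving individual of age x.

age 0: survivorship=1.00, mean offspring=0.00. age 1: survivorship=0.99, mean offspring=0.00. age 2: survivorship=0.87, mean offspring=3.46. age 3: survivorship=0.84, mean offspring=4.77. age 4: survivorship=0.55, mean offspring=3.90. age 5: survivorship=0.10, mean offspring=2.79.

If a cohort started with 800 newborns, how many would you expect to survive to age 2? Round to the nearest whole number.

696

Expected survivors = N0 · l_2 = 800 × 0.87 = 696 → 696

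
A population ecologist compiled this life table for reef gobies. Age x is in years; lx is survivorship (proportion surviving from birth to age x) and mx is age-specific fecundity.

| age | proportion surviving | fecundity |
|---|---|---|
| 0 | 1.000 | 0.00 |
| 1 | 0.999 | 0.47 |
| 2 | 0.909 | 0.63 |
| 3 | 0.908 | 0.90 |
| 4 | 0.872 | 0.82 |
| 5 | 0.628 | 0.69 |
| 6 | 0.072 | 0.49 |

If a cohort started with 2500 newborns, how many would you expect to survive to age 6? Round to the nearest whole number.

Expected survivors = N0 · l_6 = 2500 × 0.072 = 180 → 180

180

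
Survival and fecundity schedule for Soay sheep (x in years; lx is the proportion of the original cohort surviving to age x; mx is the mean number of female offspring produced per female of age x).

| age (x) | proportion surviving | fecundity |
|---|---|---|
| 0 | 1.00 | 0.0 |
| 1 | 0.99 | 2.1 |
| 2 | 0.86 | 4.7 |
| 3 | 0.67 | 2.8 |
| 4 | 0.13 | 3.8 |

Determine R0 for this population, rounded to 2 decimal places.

8.49

lx·mx by age: 0, 2.079, 4.042, 1.876, 0.494
R0 = Σ lx·mx = 8.491 → 8.49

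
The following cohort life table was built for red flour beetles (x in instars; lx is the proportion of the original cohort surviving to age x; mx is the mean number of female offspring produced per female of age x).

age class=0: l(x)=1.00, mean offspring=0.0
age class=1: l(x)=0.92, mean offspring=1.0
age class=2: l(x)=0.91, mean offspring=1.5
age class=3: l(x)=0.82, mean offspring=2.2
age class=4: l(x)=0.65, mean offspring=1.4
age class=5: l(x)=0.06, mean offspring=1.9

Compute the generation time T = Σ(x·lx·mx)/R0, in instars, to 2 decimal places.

lx·mx: 0, 0.92, 1.365, 1.804, 0.91, 0.114 → R0 = 5.113
x·lx·mx: 0, 0.92, 2.73, 5.412, 3.64, 0.57 → Σ = 13.272
T = 13.272 / 5.113 = 2.595736… → 2.60

2.60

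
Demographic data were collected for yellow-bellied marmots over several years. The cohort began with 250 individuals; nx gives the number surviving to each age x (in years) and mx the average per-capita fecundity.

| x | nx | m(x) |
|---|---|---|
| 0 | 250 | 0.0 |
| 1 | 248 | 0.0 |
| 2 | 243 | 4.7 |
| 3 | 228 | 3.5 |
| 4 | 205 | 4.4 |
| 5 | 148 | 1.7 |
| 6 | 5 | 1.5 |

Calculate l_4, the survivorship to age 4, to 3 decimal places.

0.820

l_4 = n_4/n_0 = 205/250 = 0.82 → 0.820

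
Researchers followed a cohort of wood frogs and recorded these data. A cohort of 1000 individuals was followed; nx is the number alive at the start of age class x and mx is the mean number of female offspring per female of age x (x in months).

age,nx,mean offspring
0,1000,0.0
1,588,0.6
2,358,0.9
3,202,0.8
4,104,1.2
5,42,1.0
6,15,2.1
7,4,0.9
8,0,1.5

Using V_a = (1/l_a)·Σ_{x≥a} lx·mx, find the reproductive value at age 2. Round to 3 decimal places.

1.915

lx = nx/n0 = nx/1000: 1, 0.588, 0.358, 0.202, 0.104, 0.042, 0.015, 0.004, 0
lx·mx for x ≥ 2: 0.3222, 0.1616, 0.1248, 0.042, 0.0315, 0.0036, 0 → sum = 0.6857
V_2 = 0.6857 / l_2 = 0.6857 / 0.358 = 1.915363… → 1.915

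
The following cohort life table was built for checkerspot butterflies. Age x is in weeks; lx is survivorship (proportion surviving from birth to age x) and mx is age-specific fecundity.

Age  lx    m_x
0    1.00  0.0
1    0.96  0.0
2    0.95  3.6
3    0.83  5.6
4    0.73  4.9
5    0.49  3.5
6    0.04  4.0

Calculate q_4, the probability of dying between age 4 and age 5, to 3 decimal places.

0.329

q_4 = (l_4 − l_5) / l_4 = (0.73 − 0.49) / 0.73
     = 0.24 / 0.73 = 0.328767… → 0.329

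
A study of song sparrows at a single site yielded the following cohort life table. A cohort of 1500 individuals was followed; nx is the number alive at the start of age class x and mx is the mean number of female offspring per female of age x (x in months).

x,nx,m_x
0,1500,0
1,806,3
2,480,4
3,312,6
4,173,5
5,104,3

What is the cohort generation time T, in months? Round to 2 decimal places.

lx = nx/n0 = nx/1500: 1, 0.53733…, 0.32, 0.208, 0.11533…, 0.06933…
lx·mx: 0, 1.612…, 1.28, 1.248, 0.576667…, 0.208… → R0 = 4.924667…
x·lx·mx: 0, 1.612…, 2.56, 3.744, 2.306667…, 1.04… → Σ = 11.262667…
T = 11.262667… / 4.924667… = 2.286991… → 2.29

2.29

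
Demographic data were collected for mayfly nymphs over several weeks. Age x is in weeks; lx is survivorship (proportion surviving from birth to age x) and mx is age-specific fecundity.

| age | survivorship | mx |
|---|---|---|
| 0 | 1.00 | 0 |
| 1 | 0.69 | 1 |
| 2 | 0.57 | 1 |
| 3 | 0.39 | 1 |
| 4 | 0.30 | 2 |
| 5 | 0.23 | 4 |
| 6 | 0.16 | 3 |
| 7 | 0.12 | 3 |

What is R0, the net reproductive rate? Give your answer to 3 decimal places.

4.010

lx·mx by age: 0, 0.69, 0.57, 0.39, 0.6, 0.92, 0.48, 0.36
R0 = Σ lx·mx = 4.01 → 4.010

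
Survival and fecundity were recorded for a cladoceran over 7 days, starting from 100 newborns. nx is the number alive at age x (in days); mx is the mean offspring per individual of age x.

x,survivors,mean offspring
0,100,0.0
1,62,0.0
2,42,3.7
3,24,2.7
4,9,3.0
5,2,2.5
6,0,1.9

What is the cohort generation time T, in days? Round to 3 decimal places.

2.531

lx = nx/n0 = nx/100: 1, 0.62, 0.42, 0.24, 0.09, 0.02, 0
lx·mx: 0, 0, 1.554, 0.648, 0.27, 0.05, 0 → R0 = 2.522
x·lx·mx: 0, 0, 3.108, 1.944, 1.08, 0.25, 0 → Σ = 6.382
T = 6.382 / 2.522 = 2.530531… → 2.531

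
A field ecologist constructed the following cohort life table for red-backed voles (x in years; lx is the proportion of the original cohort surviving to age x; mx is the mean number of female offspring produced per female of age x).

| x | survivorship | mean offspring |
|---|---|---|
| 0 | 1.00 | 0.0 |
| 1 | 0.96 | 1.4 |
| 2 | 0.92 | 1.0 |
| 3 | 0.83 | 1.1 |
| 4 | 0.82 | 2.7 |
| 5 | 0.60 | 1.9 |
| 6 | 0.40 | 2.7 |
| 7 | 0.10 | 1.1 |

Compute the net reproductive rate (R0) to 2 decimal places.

7.72

lx·mx by age: 0, 1.344, 0.92, 0.913, 2.214, 1.14, 1.08, 0.11
R0 = Σ lx·mx = 7.721 → 7.72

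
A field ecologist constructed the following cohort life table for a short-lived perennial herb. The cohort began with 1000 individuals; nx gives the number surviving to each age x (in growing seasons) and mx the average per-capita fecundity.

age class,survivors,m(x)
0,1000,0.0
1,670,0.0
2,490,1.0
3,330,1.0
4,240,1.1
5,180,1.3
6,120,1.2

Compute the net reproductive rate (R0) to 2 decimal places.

1.46

lx = nx/n0 = nx/1000: 1, 0.67, 0.49, 0.33, 0.24, 0.18, 0.12
lx·mx by age: 0, 0, 0.49, 0.33, 0.264, 0.234, 0.144
R0 = Σ lx·mx = 1.462 → 1.46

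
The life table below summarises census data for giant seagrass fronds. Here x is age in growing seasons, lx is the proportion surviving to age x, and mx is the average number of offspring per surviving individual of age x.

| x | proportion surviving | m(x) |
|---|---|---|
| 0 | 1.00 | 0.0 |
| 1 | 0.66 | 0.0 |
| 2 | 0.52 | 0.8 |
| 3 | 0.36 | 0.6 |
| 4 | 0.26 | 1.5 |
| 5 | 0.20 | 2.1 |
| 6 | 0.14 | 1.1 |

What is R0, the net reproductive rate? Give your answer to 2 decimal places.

1.60

lx·mx by age: 0, 0, 0.416, 0.216, 0.39, 0.42, 0.154
R0 = Σ lx·mx = 1.596 → 1.60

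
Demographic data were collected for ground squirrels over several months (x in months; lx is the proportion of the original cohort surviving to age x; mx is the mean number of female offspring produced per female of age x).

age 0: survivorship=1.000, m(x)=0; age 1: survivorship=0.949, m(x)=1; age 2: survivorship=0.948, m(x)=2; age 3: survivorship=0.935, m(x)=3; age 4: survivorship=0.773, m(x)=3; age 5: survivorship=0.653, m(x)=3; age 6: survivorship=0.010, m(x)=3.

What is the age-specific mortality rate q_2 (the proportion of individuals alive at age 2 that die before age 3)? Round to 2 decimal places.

q_2 = (l_2 − l_3) / l_2 = (0.948 − 0.935) / 0.948
     = 0.013 / 0.948 = 0.013713… → 0.01

0.01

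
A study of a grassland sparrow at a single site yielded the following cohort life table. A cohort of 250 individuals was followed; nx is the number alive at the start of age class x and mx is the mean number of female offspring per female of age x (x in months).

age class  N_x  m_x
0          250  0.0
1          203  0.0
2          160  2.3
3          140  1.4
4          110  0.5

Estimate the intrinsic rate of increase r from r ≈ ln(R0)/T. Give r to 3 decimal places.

0.363

lx = nx/n0 = nx/250: 1, 0.812, 0.64, 0.56, 0.44
R0 = Σ lx·mx = 0 + 0 + 1.472 + 0.784 + 0.22 = 2.476
Σ x·lx·mx = 6.176; T = 6.176/2.476 = 2.49435…
r ≈ ln(R0)/T = ln(2.476)/2.49435… = 0.36348… → 0.363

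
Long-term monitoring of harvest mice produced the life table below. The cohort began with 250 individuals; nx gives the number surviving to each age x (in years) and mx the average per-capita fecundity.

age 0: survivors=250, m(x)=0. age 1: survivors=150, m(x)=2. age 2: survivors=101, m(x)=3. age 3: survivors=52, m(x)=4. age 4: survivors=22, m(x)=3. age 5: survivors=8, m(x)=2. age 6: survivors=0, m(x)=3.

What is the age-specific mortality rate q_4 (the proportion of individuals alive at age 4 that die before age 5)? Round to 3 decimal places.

0.636

lx = nx/n0 = nx/250: 1, 0.6, 0.404, 0.208, 0.088, 0.032, 0
q_4 = (l_4 − l_5) / l_4 = (0.088 − 0.032) / 0.088
     = 0.056 / 0.088 = 0.636364… → 0.636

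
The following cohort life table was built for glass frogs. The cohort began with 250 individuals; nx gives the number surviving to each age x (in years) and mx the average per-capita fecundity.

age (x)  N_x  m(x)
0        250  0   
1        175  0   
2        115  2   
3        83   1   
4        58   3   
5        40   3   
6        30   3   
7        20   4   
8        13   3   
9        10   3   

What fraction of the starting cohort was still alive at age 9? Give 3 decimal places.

0.040

l_9 = n_9/n_0 = 10/250 = 0.04 → 0.040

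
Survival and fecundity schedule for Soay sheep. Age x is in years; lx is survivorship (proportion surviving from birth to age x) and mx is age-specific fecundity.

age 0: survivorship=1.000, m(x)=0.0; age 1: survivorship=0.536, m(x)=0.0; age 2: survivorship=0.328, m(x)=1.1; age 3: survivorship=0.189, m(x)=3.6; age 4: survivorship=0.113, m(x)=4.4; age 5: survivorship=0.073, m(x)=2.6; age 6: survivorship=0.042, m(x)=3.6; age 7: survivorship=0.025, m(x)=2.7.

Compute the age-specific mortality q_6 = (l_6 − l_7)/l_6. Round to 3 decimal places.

0.405

q_6 = (l_6 − l_7) / l_6 = (0.042 − 0.025) / 0.042
     = 0.017 / 0.042 = 0.404762… → 0.405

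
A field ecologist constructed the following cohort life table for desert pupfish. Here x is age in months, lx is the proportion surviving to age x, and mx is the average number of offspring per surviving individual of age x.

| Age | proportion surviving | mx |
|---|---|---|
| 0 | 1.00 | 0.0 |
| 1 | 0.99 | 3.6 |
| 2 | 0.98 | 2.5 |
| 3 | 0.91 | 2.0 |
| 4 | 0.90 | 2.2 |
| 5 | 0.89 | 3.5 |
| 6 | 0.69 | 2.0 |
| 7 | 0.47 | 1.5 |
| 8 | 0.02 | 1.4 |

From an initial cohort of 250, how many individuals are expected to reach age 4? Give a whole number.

225

Expected survivors = N0 · l_4 = 250 × 0.90 = 225 → 225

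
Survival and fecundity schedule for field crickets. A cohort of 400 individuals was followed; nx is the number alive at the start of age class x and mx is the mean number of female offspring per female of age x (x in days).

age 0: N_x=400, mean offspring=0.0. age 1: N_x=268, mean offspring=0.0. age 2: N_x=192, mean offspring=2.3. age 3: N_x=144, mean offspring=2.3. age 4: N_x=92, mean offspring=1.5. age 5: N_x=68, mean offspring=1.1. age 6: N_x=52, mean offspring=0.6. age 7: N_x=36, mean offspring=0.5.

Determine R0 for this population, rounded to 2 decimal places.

lx = nx/n0 = nx/400: 1, 0.67, 0.48, 0.36, 0.23, 0.17, 0.13, 0.09
lx·mx by age: 0, 0, 1.104, 0.828, 0.345, 0.187, 0.078, 0.045
R0 = Σ lx·mx = 2.587 → 2.59

2.59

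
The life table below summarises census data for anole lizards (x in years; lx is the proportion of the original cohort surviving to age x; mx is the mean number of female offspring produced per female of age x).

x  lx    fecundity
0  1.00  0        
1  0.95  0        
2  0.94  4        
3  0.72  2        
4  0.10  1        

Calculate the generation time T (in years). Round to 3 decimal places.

lx·mx: 0, 0, 3.76, 1.44, 0.1 → R0 = 5.3
x·lx·mx: 0, 0, 7.52, 4.32, 0.4 → Σ = 12.24
T = 12.24 / 5.3 = 2.309434… → 2.309

2.309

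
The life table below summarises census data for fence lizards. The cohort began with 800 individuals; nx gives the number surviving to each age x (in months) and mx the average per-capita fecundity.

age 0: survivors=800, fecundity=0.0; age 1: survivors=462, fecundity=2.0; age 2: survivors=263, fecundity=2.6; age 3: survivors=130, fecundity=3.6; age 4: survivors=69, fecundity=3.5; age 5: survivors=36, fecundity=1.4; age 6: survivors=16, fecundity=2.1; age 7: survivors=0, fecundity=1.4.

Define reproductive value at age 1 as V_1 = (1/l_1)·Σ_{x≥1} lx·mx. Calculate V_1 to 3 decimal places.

lx = nx/n0 = nx/800: 1, 0.5775, 0.32875, 0.1625, 0.08625, 0.045, 0.02, 0
lx·mx for x ≥ 1: 1.155, 0.85475, 0.585, 0.301875, 0.063, 0.042, 0 → sum = 3.001625
V_1 = 3.001625 / l_1 = 3.001625 / 0.5775 = 5.197619… → 5.198

5.198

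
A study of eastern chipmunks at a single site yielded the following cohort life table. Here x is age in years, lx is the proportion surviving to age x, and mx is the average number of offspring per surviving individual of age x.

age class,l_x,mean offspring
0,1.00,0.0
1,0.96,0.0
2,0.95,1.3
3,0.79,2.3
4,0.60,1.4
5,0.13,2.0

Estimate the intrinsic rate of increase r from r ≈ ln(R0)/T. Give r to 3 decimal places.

R0 = Σ lx·mx = 0 + 0 + 1.235 + 1.817 + 0.84 + 0.26 = 4.152
Σ x·lx·mx = 12.581; T = 12.581/4.152 = 3.03011…
r ≈ ln(R0)/T = ln(4.152)/3.03011… = 0.46982… → 0.470

0.470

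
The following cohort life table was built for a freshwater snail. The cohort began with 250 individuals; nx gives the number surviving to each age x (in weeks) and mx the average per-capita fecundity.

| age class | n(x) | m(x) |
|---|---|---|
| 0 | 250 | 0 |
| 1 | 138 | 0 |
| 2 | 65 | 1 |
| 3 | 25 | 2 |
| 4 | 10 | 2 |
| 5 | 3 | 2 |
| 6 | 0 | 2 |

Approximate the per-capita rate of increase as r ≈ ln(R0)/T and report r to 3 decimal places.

lx = nx/n0 = nx/250: 1, 0.552, 0.26, 0.1, 0.04, 0.012, 0
R0 = Σ lx·mx = 0 + 0 + 0.26 + 0.2 + 0.08 + 0.024 + 0 = 0.564
Σ x·lx·mx = 1.56; T = 1.56/0.564 = 2.76596…
r ≈ ln(R0)/T = ln(0.564)/2.76596… = -0.20705… → -0.207

-0.207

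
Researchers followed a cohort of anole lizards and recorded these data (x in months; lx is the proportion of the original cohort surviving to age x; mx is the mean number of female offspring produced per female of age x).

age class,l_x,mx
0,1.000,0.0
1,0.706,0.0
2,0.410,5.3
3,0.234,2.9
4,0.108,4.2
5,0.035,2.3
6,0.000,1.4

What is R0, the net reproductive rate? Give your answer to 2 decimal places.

lx·mx by age: 0, 0, 2.173, 0.6786, 0.4536, 0.0805, 0
R0 = Σ lx·mx = 3.3857 → 3.39

3.39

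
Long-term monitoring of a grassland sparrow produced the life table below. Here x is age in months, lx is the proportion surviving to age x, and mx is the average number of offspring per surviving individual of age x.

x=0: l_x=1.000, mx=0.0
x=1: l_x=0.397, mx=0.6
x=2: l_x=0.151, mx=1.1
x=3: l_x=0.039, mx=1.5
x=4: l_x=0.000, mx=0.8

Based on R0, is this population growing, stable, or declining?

declining

R0 = Σ lx·mx = 0 + 0.2382 + 0.1661 + 0.0585 + 0 = 0.4628
R0 < 1, so the population is declining.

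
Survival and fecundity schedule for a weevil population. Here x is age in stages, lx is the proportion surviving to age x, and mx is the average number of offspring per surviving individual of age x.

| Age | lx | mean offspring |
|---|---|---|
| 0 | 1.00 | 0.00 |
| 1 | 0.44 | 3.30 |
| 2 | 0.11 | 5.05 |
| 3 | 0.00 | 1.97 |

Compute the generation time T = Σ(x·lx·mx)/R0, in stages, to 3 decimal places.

1.277

lx·mx: 0, 1.452, 0.5555, 0 → R0 = 2.0075
x·lx·mx: 0, 1.452, 1.111, 0 → Σ = 2.563
T = 2.563 / 2.0075 = 1.276712… → 1.277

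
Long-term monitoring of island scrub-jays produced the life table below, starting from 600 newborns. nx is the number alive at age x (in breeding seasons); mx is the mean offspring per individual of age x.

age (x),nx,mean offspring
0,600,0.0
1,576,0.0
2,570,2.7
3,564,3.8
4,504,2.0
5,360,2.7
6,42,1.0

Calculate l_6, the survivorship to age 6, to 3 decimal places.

l_6 = n_6/n_0 = 42/600 = 0.07 → 0.070

0.070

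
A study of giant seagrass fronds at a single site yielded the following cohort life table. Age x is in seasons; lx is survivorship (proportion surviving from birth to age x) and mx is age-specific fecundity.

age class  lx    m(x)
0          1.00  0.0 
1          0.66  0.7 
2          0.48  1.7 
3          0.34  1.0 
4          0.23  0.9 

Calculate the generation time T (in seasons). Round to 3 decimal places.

lx·mx: 0, 0.462, 0.816, 0.34, 0.207 → R0 = 1.825
x·lx·mx: 0, 0.462, 1.632, 1.02, 0.828 → Σ = 3.942
T = 3.942 / 1.825 = 2.16 → 2.160

2.160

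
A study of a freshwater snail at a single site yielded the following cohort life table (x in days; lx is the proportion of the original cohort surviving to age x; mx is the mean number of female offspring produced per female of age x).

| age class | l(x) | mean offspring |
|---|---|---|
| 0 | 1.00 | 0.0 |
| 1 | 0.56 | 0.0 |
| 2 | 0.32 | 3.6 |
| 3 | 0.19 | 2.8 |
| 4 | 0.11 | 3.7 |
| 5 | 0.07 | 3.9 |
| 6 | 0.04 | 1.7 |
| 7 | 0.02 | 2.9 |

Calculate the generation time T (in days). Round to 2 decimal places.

3.10

lx·mx: 0, 0, 1.152, 0.532, 0.407, 0.273, 0.068, 0.058 → R0 = 2.49
x·lx·mx: 0, 0, 2.304, 1.596, 1.628, 1.365, 0.408, 0.406 → Σ = 7.707
T = 7.707 / 2.49 = 3.095181… → 3.10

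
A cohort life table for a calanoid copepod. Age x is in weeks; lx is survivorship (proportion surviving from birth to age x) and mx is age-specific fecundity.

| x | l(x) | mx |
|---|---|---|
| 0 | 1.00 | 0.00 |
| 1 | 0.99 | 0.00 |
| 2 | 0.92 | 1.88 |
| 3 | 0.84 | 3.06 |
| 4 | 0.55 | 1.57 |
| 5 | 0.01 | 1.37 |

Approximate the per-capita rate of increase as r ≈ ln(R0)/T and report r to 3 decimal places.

R0 = Σ lx·mx = 0 + 0 + 1.7296 + 2.5704 + 0.8635 + 0.0137 = 5.1772
Σ x·lx·mx = 14.6929; T = 14.6929/5.1772 = 2.838…
r ≈ ln(R0)/T = ln(5.1772)/2.838… = 0.57937… → 0.579

0.579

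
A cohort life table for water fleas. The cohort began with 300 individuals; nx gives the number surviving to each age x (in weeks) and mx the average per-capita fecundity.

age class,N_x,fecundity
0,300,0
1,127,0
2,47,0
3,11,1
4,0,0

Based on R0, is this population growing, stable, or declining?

lx = nx/n0 = nx/300: 1, 0.42333…, 0.15667…, 0.03667…, 0
R0 = Σ lx·mx = 0 + 0 + 0 + 0.036667… + 0 = 0.036667…
R0 < 1, so the population is declining.

declining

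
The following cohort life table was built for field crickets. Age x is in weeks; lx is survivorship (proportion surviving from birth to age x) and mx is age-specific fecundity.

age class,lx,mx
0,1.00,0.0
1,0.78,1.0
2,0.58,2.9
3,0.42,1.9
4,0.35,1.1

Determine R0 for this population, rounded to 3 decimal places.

lx·mx by age: 0, 0.78, 1.682, 0.798, 0.385
R0 = Σ lx·mx = 3.645 → 3.645

3.645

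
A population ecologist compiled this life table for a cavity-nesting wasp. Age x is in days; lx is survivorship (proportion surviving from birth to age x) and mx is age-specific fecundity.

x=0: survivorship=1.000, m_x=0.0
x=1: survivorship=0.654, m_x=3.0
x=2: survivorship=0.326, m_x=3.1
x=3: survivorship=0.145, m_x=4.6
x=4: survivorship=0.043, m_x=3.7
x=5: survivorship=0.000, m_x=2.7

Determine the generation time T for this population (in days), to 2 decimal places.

lx·mx: 0, 1.962, 1.0106, 0.667, 0.1591, 0 → R0 = 3.7987
x·lx·mx: 0, 1.962, 2.0212, 2.001, 0.6364, 0 → Σ = 6.6206
T = 6.6206 / 3.7987 = 1.742859… → 1.74

1.74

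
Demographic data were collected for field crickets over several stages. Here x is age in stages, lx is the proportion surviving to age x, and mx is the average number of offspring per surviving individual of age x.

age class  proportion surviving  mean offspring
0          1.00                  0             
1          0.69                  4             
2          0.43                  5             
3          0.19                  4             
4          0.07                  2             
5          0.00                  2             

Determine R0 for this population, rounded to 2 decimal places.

5.81

lx·mx by age: 0, 2.76, 2.15, 0.76, 0.14, 0
R0 = Σ lx·mx = 5.81 → 5.81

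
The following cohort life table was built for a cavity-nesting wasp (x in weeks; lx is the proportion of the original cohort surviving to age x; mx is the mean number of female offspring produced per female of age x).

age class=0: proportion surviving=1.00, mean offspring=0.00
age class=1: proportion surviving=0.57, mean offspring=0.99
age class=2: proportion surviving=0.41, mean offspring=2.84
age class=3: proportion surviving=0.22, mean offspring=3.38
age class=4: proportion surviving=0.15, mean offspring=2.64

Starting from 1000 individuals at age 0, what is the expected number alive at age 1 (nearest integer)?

Expected survivors = N0 · l_1 = 1000 × 0.57 = 570 → 570

570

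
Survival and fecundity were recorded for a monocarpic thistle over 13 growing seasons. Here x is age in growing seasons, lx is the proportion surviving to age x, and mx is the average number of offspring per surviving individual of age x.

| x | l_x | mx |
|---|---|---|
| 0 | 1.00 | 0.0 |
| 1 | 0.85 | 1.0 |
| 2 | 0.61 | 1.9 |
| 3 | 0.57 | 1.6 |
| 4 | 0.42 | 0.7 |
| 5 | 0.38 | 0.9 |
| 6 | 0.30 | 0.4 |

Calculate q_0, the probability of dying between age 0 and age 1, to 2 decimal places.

q_0 = (l_0 − l_1) / l_0 = (1 − 0.85) / 1
     = 0.15 / 1 = 0.15 → 0.15

0.15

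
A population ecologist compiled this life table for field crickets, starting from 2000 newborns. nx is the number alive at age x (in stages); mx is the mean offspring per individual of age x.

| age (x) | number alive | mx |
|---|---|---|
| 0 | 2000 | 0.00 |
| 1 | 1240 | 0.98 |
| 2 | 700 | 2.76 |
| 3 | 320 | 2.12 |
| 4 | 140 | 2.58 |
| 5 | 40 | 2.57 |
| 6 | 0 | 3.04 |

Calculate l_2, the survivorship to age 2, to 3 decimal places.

0.350

l_2 = n_2/n_0 = 700/2000 = 0.35 → 0.350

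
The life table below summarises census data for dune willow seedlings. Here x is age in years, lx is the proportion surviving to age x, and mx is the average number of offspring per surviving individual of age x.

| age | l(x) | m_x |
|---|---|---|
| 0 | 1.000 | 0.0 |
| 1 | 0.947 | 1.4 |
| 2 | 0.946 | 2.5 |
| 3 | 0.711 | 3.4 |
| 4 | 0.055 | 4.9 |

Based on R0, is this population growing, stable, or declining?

R0 = Σ lx·mx = 0 + 1.3258 + 2.365 + 2.4174 + 0.2695 = 6.3777
R0 > 1, so the population is growing.

growing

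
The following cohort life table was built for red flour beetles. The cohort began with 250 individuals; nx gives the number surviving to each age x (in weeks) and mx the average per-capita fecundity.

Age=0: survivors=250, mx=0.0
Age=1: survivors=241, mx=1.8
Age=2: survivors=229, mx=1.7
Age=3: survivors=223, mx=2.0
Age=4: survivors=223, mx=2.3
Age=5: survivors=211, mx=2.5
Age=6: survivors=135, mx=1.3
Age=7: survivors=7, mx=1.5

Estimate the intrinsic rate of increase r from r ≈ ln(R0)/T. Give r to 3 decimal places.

lx = nx/n0 = nx/250: 1, 0.964, 0.916, 0.892, 0.892, 0.844, 0.54, 0.028
R0 = Σ lx·mx = 0 + 1.7352 + 1.5572 + 1.784 + 2.0516 + 2.11 + 0.702 + 0.042 = 9.982
Σ x·lx·mx = 33.464; T = 33.464/9.982 = 3.35243…
r ≈ ln(R0)/T = ln(9.982)/3.35243… = 0.6863… → 0.686

0.686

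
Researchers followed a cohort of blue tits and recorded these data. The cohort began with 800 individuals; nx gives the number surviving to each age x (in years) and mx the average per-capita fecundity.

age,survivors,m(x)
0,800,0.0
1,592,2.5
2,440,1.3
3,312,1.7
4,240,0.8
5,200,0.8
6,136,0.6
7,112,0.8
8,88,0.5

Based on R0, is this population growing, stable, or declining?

lx = nx/n0 = nx/800: 1, 0.74, 0.55, 0.39, 0.3, 0.25, 0.17, 0.14, 0.11
R0 = Σ lx·mx = 0 + 1.85 + 0.715 + 0.663 + 0.24 + 0.2 + 0.102 + 0.112 + 0.055 = 3.937
R0 > 1, so the population is growing.

growing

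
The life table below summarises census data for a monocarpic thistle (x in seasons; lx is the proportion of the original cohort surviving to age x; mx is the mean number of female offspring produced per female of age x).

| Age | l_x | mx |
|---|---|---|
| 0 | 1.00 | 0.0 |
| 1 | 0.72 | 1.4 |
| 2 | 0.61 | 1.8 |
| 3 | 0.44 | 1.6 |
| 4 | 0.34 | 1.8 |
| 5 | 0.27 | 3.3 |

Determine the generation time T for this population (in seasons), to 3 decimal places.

2.833

lx·mx: 0, 1.008, 1.098, 0.704, 0.612, 0.891 → R0 = 4.313
x·lx·mx: 0, 1.008, 2.196, 2.112, 2.448, 4.455 → Σ = 12.219
T = 12.219 / 4.313 = 2.833063… → 2.833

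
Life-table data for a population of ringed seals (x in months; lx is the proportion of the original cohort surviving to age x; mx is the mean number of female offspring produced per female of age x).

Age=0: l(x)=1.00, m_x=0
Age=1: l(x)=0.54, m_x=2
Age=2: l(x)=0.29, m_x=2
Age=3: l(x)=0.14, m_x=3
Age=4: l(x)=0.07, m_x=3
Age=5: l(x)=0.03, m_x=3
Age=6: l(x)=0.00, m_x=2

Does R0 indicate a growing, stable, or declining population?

growing

R0 = Σ lx·mx = 0 + 1.08 + 0.58 + 0.42 + 0.21 + 0.09 + 0 = 2.38
R0 > 1, so the population is growing.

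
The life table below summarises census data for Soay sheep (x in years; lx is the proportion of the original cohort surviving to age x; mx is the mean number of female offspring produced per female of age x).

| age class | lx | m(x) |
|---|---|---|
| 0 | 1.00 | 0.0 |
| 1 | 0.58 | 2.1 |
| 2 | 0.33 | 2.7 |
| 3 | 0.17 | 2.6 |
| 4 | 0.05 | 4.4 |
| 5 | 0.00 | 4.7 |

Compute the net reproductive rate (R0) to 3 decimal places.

2.771

lx·mx by age: 0, 1.218, 0.891, 0.442, 0.22, 0
R0 = Σ lx·mx = 2.771 → 2.771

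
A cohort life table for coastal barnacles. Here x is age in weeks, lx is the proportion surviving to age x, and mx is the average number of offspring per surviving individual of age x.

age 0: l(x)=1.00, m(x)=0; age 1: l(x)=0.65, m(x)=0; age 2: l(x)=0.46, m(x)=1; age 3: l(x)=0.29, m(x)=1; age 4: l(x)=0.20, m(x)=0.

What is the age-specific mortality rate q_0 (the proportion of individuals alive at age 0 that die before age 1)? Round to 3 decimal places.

0.350

q_0 = (l_0 − l_1) / l_0 = (1 − 0.65) / 1
     = 0.35 / 1 = 0.35 → 0.350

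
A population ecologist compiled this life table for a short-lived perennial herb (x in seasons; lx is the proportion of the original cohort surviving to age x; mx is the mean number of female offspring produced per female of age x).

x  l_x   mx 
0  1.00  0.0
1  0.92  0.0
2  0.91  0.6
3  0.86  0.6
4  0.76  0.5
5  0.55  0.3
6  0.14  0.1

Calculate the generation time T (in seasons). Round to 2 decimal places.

lx·mx: 0, 0, 0.546, 0.516, 0.38, 0.165, 0.014 → R0 = 1.621
x·lx·mx: 0, 0, 1.092, 1.548, 1.52, 0.825, 0.084 → Σ = 5.069
T = 5.069 / 1.621 = 3.127082… → 3.13

3.13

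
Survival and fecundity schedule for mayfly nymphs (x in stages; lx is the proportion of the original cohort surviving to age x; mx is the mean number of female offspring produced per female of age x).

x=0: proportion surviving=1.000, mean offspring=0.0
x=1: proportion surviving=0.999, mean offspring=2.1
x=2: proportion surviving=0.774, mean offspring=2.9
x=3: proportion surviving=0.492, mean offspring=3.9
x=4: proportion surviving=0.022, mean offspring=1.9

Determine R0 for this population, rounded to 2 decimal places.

6.30

lx·mx by age: 0, 2.0979, 2.2446, 1.9188, 0.0418
R0 = Σ lx·mx = 6.3031 → 6.30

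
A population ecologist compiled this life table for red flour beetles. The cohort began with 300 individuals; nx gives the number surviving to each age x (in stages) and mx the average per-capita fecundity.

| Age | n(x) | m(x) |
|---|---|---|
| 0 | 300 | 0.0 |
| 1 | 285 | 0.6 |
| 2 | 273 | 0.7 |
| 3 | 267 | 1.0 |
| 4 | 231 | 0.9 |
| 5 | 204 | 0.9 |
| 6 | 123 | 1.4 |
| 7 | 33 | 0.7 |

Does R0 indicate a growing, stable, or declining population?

lx = nx/n0 = nx/300: 1, 0.95, 0.91, 0.89, 0.77, 0.68, 0.41, 0.11
R0 = Σ lx·mx = 0 + 0.57 + 0.637 + 0.89 + 0.693 + 0.612 + 0.574 + 0.077 = 4.053
R0 > 1, so the population is growing.

growing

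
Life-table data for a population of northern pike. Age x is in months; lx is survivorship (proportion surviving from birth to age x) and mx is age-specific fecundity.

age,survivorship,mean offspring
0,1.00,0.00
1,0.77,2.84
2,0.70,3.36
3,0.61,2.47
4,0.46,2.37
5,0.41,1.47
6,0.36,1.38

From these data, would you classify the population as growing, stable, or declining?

R0 = Σ lx·mx = 0 + 2.1868 + 2.352 + 1.5067 + 1.0902 + 0.6027 + 0.4968 = 8.2352
R0 > 1, so the population is growing.

growing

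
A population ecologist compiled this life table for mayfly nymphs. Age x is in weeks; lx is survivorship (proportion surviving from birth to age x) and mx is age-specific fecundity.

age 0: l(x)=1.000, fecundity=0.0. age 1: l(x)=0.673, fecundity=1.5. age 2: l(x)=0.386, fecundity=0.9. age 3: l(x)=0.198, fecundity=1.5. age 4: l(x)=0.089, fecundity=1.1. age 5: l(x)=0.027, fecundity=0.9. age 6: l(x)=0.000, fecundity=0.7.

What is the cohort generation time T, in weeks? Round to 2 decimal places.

lx·mx: 0, 1.0095, 0.3474, 0.297, 0.0979, 0.0243, 0 → R0 = 1.7761
x·lx·mx: 0, 1.0095, 0.6948, 0.891, 0.3916, 0.1215, 0 → Σ = 3.1084
T = 3.1084 / 1.7761 = 1.750127… → 1.75

1.75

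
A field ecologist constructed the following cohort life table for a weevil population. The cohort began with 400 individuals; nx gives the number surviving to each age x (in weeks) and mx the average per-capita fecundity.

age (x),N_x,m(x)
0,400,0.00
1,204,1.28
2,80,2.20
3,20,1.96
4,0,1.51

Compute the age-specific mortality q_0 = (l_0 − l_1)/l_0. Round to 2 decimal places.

0.49

lx = nx/n0 = nx/400: 1, 0.51, 0.2, 0.05, 0
q_0 = (l_0 − l_1) / l_0 = (1 − 0.51) / 1
     = 0.49 / 1 = 0.49 → 0.49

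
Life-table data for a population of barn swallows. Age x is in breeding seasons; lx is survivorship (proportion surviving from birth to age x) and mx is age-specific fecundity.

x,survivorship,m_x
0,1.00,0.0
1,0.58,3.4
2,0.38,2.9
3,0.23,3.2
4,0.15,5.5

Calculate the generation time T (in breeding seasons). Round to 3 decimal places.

2.089

lx·mx: 0, 1.972, 1.102, 0.736, 0.825 → R0 = 4.635
x·lx·mx: 0, 1.972, 2.204, 2.208, 3.3 → Σ = 9.684
T = 9.684 / 4.635 = 2.08932… → 2.089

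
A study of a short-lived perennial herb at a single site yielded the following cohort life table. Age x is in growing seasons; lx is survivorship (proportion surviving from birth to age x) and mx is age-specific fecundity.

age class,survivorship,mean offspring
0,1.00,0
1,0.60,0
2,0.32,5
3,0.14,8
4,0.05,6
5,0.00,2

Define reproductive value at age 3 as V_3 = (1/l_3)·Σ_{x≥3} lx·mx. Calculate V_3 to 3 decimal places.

lx·mx for x ≥ 3: 1.12, 0.3, 0 → sum = 1.42
V_3 = 1.42 / l_3 = 1.42 / 0.14 = 10.142857… → 10.143

10.143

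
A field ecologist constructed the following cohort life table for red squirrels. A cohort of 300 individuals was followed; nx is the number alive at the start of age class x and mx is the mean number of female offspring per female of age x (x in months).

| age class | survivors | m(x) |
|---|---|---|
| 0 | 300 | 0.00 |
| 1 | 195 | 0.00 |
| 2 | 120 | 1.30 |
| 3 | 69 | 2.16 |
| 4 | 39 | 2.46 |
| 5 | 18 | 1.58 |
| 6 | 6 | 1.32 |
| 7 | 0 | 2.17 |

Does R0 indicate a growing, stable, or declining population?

growing

lx = nx/n0 = nx/300: 1, 0.65, 0.4, 0.23, 0.13, 0.06, 0.02, 0
R0 = Σ lx·mx = 0 + 0 + 0.52 + 0.4968 + 0.3198 + 0.0948 + 0.0264 + 0 = 1.4578
R0 > 1, so the population is growing.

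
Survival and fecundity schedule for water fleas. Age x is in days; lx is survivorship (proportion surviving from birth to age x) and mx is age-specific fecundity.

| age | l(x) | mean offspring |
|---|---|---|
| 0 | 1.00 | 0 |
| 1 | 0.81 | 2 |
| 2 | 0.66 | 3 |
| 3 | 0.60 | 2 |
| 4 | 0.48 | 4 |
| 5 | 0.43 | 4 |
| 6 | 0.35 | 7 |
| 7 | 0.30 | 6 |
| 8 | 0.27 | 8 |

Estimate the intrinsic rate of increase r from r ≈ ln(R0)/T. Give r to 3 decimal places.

0.572

R0 = Σ lx·mx = 0 + 1.62 + 1.98 + 1.2 + 1.92 + 1.72 + 2.45 + 1.8 + 2.16 = 14.85
Σ x·lx·mx = 70.04; T = 70.04/14.85 = 4.7165…
r ≈ ln(R0)/T = ln(14.85)/4.7165… = 0.57203… → 0.572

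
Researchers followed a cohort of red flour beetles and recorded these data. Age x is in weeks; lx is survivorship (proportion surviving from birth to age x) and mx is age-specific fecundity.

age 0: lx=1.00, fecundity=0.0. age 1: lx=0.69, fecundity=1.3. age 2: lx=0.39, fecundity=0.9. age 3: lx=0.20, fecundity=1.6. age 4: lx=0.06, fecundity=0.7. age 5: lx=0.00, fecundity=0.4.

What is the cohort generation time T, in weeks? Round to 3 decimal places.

lx·mx: 0, 0.897, 0.351, 0.32, 0.042, 0 → R0 = 1.61
x·lx·mx: 0, 0.897, 0.702, 0.96, 0.168, 0 → Σ = 2.727
T = 2.727 / 1.61 = 1.693789… → 1.694

1.694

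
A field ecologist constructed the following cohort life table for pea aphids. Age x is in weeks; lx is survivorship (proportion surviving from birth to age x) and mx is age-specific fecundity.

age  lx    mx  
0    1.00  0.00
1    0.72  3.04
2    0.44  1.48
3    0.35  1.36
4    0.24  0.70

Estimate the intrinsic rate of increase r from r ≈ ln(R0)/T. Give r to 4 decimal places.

R0 = Σ lx·mx = 0 + 2.1888 + 0.6512 + 0.476 + 0.168 = 3.484
Σ x·lx·mx = 5.5912; T = 5.5912/3.484 = 1.60482…
r ≈ ln(R0)/T = ln(3.484)/1.60482… = 0.777769… → 0.7778

0.7778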